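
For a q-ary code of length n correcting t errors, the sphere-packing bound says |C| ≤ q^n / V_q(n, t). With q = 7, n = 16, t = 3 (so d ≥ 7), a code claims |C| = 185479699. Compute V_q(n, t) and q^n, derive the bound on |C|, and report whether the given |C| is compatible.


V_q(n, t) = 125377, q^n = 33232930569601, Hamming bound = 265064011, |C| = 185479699 ≤ bound (satisfied).

Step 1: Compute V_q(n, t) = Σ_{j=0}^3 C(n, j) (q−1)^j.
  j = 0: C(16,0)·(6)^0 = 1·1 = 1.
  j = 1: C(16,1)·(6)^1 = 16·6 = 96.
  j = 2: C(16,2)·(6)^2 = 120·36 = 4320.
  j = 3: C(16,3)·(6)^3 = 560·216 = 120960.
  V_q(n, t) = 1 + 96 + 4320 + 120960 = 125377.
Step 2: q^n = 7^16 = 33232930569601.
Step 3: Hamming bound ⌊q^n / V_q(n,t)⌋ = ⌊33232930569601/125377⌋ = 265064011.
Step 4: Compare |C| = 185479699 to 265064011: satisfied.
The claimed |C| lies below the Hamming bound.


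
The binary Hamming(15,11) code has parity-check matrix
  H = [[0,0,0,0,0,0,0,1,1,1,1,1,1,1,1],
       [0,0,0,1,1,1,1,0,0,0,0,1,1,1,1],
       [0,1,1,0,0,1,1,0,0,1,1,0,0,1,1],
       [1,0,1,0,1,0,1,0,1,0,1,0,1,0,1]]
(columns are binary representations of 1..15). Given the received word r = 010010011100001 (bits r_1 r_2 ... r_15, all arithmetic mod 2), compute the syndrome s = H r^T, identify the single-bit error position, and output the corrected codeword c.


s = (0, 0, 1, 1)^T, error position = 3, corrected codeword c = 011010011100001

Compute s = H r^T mod 2 one row at a time:
  s_1 = 1 + 1 + 1 + 0 + 0 + 0 + 0 + 1 = 4 ≡ 0 (mod 2).
  s_2 = 0 + 1 + 0 + 0 + 0 + 0 + 0 + 1 = 2 ≡ 0 (mod 2).
  s_3 = 1 + 0 + 0 + 0 + 1 + 0 + 0 + 1 = 3 ≡ 1 (mod 2).
  s_4 = 0 + 0 + 1 + 0 + 1 + 0 + 0 + 1 = 3 ≡ 1 (mod 2).
s = (0, 0, 1, 1)^T — this equals column 3 of H (binary 0011), so error is at position 3.
Correct: flip bit 3 of r = 010010011100001 to get c = 011010011100001.


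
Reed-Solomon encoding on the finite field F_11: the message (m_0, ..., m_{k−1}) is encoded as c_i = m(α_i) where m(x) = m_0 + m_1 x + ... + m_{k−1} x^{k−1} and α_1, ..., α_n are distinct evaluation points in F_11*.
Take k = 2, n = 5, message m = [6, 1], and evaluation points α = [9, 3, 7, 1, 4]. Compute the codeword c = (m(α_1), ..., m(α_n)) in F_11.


c = [4, 9, 2, 7, 10]

Message polynomial: m(x) = 6 + 1·x (mod 11).
For each evaluation point α_i, compute m(α_i) mod 11:
  α_1 = 9: Horner steps 1 → 4, so m(9) = 4.
  α_2 = 3: Horner steps 1 → 9, so m(3) = 9.
  α_3 = 7: Horner steps 1 → 2, so m(7) = 2.
  α_4 = 1: Horner steps 1 → 7, so m(1) = 7.
  α_5 = 4: Horner steps 1 → 10, so m(4) = 10.
Codeword c = [4, 9, 2, 7, 10] ∈ F_11^5.


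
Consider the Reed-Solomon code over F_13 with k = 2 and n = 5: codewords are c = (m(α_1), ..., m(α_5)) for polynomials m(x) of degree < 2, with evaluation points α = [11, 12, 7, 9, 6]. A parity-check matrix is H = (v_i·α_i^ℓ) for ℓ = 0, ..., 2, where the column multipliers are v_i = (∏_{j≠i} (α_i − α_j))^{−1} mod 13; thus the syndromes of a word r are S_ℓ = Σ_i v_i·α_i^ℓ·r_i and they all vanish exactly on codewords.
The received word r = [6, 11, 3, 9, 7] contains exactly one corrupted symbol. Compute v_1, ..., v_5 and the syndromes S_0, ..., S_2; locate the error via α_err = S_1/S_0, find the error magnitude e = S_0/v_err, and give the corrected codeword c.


S = (9, 11, 12), error at position 3, error magnitude e = 4, c = [6, 11, 12, 9, 7].

Step 1: column multipliers v_i = (∏_{j≠i}(α_i − α_j))^{−1} mod 13.
  i = 1 (α = 11): (11−12)(11−7)(11−9)(11−6) = (−1)·4·2·5 = −40 ≡ 12, so v_1 = 12^{−1} = 12 (mod 13).
  i = 2 (α = 12): (12−11)(12−7)(12−9)(12−6) = 1·5·3·6 = 90 ≡ 12, so v_2 = 12^{−1} = 12 (mod 13).
  i = 3 (α = 7): (7−11)(7−12)(7−9)(7−6) = (−4)·(−5)·(−2)·1 = −40 ≡ 12, so v_3 = 12^{−1} = 12 (mod 13).
  i = 4 (α = 9): (9−11)(9−12)(9−7)(9−6) = (−2)·(−3)·2·3 = 36 ≡ 10, so v_4 = 10^{−1} = 4 (mod 13).
  i = 5 (α = 6): (6−11)(6−12)(6−7)(6−9) = (−5)·(−6)·(−1)·(−3) = 90 ≡ 12, so v_5 = 12^{−1} = 12 (mod 13).
  v = [12, 12, 12, 4, 12].
Step 2: syndromes of r = [6, 11, 3, 9, 7] (all sums mod 13).
  S_0 = Σ v_i r_i = 12·6 + 12·11 + 12·3 + 4·9 + 12·7 = 360 ≡ 9.
  S_1 = Σ v_i α_i r_i = 12·11·6 + 12·12·11 + 12·7·3 + 4·9·9 + 12·6·7 = 3456 ≡ 11.
  α_i^2 mod 13 = [4, 1, 10, 3, 10].
  S_2 = Σ v_i α_i^2 r_i = 12·4·6 + 12·1·11 + 12·10·3 + 4·3·9 + 12·10·7 = 1728 ≡ 12.
  S = (9, 11, 12) ≠ 0, so r is not a codeword (an error is present).
Step 3: locate the error. For a single error e at position i, S_ℓ = v_i·e·α_i^ℓ, so α_err = S_1/S_0.
  S_0^{−1} = 9^{−1} = 3 (mod 13), so α_err = 11·3 = 33 ≡ 7 = α_3. Error position i = 3.
  Consistency check: S_2/S_1 = 12·6 = 72 ≡ 7 = α_err ✓ (single-error assumption holds).
Step 4: error magnitude e = S_0/v_3 = S_0·∏_{j≠3}(α_3 − α_j) = 9·12 = 108 ≡ 4 (mod 13).
Step 5: correct position 3: c_3 = r_3 − e = 3 − 4 ≡ 12 (mod 13). Hence c = [6, 11, 12, 9, 7].
  Check: interpolating c through the α_i gives m(x) = 3 + 5·x (degree < 2) with m(α_i) = c_i for every i, so c is indeed a codeword.


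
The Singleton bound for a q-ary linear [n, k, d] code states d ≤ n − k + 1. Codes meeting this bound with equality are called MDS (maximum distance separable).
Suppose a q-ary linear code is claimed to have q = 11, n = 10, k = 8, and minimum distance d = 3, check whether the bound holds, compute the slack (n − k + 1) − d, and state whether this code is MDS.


Singleton RHS = n − k + 1 = 3, slack = 0, bound satisfied, MDS.

Singleton bound: d ≤ n − k + 1.
Here n = 10, k = 8, so n − k + 1 = 3.
Given d = 3, check d ≤ 3: YES.
Slack = (n − k + 1) − d = 0.
The code is MDS (slack = 0).
Description: the claimed parameters are [10, 8, 3]_11; such a code would be MDS (meets Singleton bound).


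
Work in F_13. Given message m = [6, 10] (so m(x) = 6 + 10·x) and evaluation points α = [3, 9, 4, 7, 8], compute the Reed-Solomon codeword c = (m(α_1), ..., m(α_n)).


c = [10, 5, 7, 11, 8]

Message polynomial: m(x) = 6 + 10·x (mod 13).
For each evaluation point α_i, compute m(α_i) mod 13:
  α_1 = 3: Horner steps 10 → 10, so m(3) = 10.
  α_2 = 9: Horner steps 10 → 5, so m(9) = 5.
  α_3 = 4: Horner steps 10 → 7, so m(4) = 7.
  α_4 = 7: Horner steps 10 → 11, so m(7) = 11.
  α_5 = 8: Horner steps 10 → 8, so m(8) = 8.
Codeword c = [10, 5, 7, 11, 8] ∈ F_13^5.


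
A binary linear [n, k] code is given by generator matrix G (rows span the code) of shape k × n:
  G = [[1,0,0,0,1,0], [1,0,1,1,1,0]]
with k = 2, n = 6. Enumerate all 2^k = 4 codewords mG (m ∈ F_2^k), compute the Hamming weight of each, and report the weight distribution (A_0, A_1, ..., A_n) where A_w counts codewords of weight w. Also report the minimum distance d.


Weight distribution: A_0 = 1, A_2 = 2, A_4 = 1. Minimum distance d = 2.

Enumerate all 2^2 = 4 messages m ∈ F_2^2.
For each, compute codeword c = mG in F_2^6, then tally its weight.
  m = 00 → c = 000000, weight = 0.
  m = 10 → c = 100010, weight = 2.
  m = 01 → c = 101110, weight = 4.
  m = 11 → c = 001100, weight = 2.
Tally weights:
  weight 0: 1 codewords.
  weight 2: 2 codewords.
  weight 4: 1 codewords.
Minimum distance d = smallest w > 0 with A_w > 0 = 2.
Sanity: Σ A_w = 4 = 2^2 = 4 ✓.


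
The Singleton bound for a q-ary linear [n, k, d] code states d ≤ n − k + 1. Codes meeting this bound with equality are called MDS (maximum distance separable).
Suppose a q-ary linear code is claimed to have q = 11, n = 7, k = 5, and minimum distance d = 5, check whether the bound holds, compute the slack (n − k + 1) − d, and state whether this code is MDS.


Singleton RHS = n − k + 1 = 3, slack = -2, bound violated (no such code; not MDS).

Singleton bound: d ≤ n − k + 1.
Here n = 7, k = 5, so n − k + 1 = 3.
Given d = 5, check d ≤ 3: NO.
Slack = (n − k + 1) − d = -2.
The slack is negative: d = 5 exceeds n − k + 1 = 3 by 2, so the Singleton bound is violated and no linear [7, 5, 5]_11 code can exist. In particular it is not MDS (MDS requires d = n − k + 1 exactly).
Description: the claimed parameters are [7, 5, 5]_11; such a code would be impossible (violates the Singleton bound).


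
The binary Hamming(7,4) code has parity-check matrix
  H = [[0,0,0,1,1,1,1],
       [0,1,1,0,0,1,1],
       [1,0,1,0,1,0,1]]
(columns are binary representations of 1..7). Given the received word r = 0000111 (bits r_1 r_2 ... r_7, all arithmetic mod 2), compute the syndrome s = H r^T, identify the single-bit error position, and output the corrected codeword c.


s = (1, 0, 0)^T, error position = 4, corrected codeword c = 0001111

Compute s = H r^T mod 2 one row at a time:
  s_1 = 0 + 1 + 1 + 1 = 3 ≡ 1 (mod 2).
  s_2 = 0 + 0 + 1 + 1 = 2 ≡ 0 (mod 2).
  s_3 = 0 + 0 + 1 + 1 = 2 ≡ 0 (mod 2).
s = (1, 0, 0)^T — this equals column 4 of H (binary 100), so error is at position 4.
Correct: flip bit 4 of r = 0000111 to get c = 0001111.


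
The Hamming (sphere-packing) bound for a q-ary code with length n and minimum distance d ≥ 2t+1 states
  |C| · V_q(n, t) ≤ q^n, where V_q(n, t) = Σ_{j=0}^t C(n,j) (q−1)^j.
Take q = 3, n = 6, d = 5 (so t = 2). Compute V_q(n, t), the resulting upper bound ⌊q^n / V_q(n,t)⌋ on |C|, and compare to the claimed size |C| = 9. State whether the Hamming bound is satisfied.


V_q(n, t) = 73, q^n = 729, Hamming bound = 9, |C| = 9 ≤ bound (satisfied).

Step 1: Compute V_q(n, t) = Σ_{j=0}^2 C(n, j) (q−1)^j.
  j = 0: C(6,0)·(2)^0 = 1·1 = 1.
  j = 1: C(6,1)·(2)^1 = 6·2 = 12.
  j = 2: C(6,2)·(2)^2 = 15·4 = 60.
  V_q(n, t) = 1 + 12 + 60 = 73.
Step 2: q^n = 3^6 = 729.
Step 3: Hamming bound ⌊q^n / V_q(n,t)⌋ = ⌊729/73⌋ = 9.
Step 4: Compare |C| = 9 to 9: satisfied.
The claimed |C| lies at the Hamming bound (tight).


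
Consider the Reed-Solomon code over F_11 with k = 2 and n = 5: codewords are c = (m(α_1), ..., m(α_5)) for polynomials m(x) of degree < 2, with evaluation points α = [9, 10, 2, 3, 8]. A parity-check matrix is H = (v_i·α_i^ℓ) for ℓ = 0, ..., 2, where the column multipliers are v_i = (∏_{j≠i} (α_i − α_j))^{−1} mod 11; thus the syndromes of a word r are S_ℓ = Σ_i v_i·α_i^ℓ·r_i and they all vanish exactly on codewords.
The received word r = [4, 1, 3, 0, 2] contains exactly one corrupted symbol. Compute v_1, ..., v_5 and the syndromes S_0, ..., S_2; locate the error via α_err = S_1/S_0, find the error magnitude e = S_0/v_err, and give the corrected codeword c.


S = (10, 3, 2), error at position 5, error magnitude e = 6, c = [4, 1, 3, 0, 7].

Step 1: column multipliers v_i = (∏_{j≠i}(α_i − α_j))^{−1} mod 11.
  i = 1 (α = 9): (9−10)(9−2)(9−3)(9−8) = (−1)·7·6·1 = −42 ≡ 2, so v_1 = 2^{−1} = 6 (mod 11).
  i = 2 (α = 10): (10−9)(10−2)(10−3)(10−8) = 1·8·7·2 = 112 ≡ 2, so v_2 = 2^{−1} = 6 (mod 11).
  i = 3 (α = 2): (2−9)(2−10)(2−3)(2−8) = (−7)·(−8)·(−1)·(−6) = 336 ≡ 6, so v_3 = 6^{−1} = 2 (mod 11).
  i = 4 (α = 3): (3−9)(3−10)(3−2)(3−8) = (−6)·(−7)·1·(−5) = −210 ≡ 10, so v_4 = 10^{−1} = 10 (mod 11).
  i = 5 (α = 8): (8−9)(8−10)(8−2)(8−3) = (−1)·(−2)·6·5 = 60 ≡ 5, so v_5 = 5^{−1} = 9 (mod 11).
  v = [6, 6, 2, 10, 9].
Step 2: syndromes of r = [4, 1, 3, 0, 2] (all sums mod 11).
  S_0 = Σ v_i r_i = 6·4 + 6·1 + 2·3 + 10·0 + 9·2 = 54 ≡ 10.
  S_1 = Σ v_i α_i r_i = 6·9·4 + 6·10·1 + 2·2·3 + 10·3·0 + 9·8·2 = 432 ≡ 3.
  α_i^2 mod 11 = [4, 1, 4, 9, 9].
  S_2 = Σ v_i α_i^2 r_i = 6·4·4 + 6·1·1 + 2·4·3 + 10·9·0 + 9·9·2 = 288 ≡ 2.
  S = (10, 3, 2) ≠ 0, so r is not a codeword (an error is present).
Step 3: locate the error. For a single error e at position i, S_ℓ = v_i·e·α_i^ℓ, so α_err = S_1/S_0.
  S_0^{−1} = 10^{−1} = 10 (mod 11), so α_err = 3·10 = 30 ≡ 8 = α_5. Error position i = 5.
  Consistency check: S_2/S_1 = 2·4 = 8 ≡ 8 = α_err ✓ (single-error assumption holds).
Step 4: error magnitude e = S_0/v_5 = S_0·∏_{j≠5}(α_5 − α_j) = 10·5 = 50 ≡ 6 (mod 11).
Step 5: correct position 5: c_5 = r_5 − e = 2 − 6 ≡ 7 (mod 11). Hence c = [4, 1, 3, 0, 7].
  Check: interpolating c through the α_i gives m(x) = 9 + 8·x (degree < 2) with m(α_i) = c_i for every i, so c is indeed a codeword.


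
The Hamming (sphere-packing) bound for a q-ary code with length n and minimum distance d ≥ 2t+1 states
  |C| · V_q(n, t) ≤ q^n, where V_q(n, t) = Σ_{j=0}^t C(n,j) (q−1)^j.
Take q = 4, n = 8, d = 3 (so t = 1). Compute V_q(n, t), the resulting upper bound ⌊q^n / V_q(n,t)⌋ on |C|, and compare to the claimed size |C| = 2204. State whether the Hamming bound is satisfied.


V_q(n, t) = 25, q^n = 65536, Hamming bound = 2621, |C| = 2204 ≤ bound (satisfied).

Step 1: Compute V_q(n, t) = Σ_{j=0}^1 C(n, j) (q−1)^j.
  j = 0: C(8,0)·(3)^0 = 1·1 = 1.
  j = 1: C(8,1)·(3)^1 = 8·3 = 24.
  V_q(n, t) = 1 + 24 = 25.
Step 2: q^n = 4^8 = 65536.
Step 3: Hamming bound ⌊q^n / V_q(n,t)⌋ = ⌊65536/25⌋ = 2621.
Step 4: Compare |C| = 2204 to 2621: satisfied.
The claimed |C| lies below the Hamming bound.


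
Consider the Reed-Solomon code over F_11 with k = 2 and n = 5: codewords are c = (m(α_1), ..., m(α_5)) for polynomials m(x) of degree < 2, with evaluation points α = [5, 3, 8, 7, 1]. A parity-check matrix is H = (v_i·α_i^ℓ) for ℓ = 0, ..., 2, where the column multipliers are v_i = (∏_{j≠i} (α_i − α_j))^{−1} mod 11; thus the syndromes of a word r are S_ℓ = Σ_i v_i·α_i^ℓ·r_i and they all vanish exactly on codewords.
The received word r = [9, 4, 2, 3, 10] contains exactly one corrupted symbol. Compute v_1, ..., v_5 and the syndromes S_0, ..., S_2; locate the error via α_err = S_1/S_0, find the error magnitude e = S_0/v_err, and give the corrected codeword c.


S = (4, 10, 3), error at position 3, error magnitude e = 2, c = [9, 4, 0, 3, 10].

Step 1: column multipliers v_i = (∏_{j≠i}(α_i − α_j))^{−1} mod 11.
  i = 1 (α = 5): (5−3)(5−8)(5−7)(5−1) = 2·(−3)·(−2)·4 = 48 ≡ 4, so v_1 = 4^{−1} = 3 (mod 11).
  i = 2 (α = 3): (3−5)(3−8)(3−7)(3−1) = (−2)·(−5)·(−4)·2 = −80 ≡ 8, so v_2 = 8^{−1} = 7 (mod 11).
  i = 3 (α = 8): (8−5)(8−3)(8−7)(8−1) = 3·5·1·7 = 105 ≡ 6, so v_3 = 6^{−1} = 2 (mod 11).
  i = 4 (α = 7): (7−5)(7−3)(7−8)(7−1) = 2·4·(−1)·6 = −48 ≡ 7, so v_4 = 7^{−1} = 8 (mod 11).
  i = 5 (α = 1): (1−5)(1−3)(1−8)(1−7) = (−4)·(−2)·(−7)·(−6) = 336 ≡ 6, so v_5 = 6^{−1} = 2 (mod 11).
  v = [3, 7, 2, 8, 2].
Step 2: syndromes of r = [9, 4, 2, 3, 10] (all sums mod 11).
  S_0 = Σ v_i r_i = 3·9 + 7·4 + 2·2 + 8·3 + 2·10 = 103 ≡ 4.
  S_1 = Σ v_i α_i r_i = 3·5·9 + 7·3·4 + 2·8·2 + 8·7·3 + 2·1·10 = 439 ≡ 10.
  α_i^2 mod 11 = [3, 9, 9, 5, 1].
  S_2 = Σ v_i α_i^2 r_i = 3·3·9 + 7·9·4 + 2·9·2 + 8·5·3 + 2·1·10 = 509 ≡ 3.
  S = (4, 10, 3) ≠ 0, so r is not a codeword (an error is present).
Step 3: locate the error. For a single error e at position i, S_ℓ = v_i·e·α_i^ℓ, so α_err = S_1/S_0.
  S_0^{−1} = 4^{−1} = 3 (mod 11), so α_err = 10·3 = 30 ≡ 8 = α_3. Error position i = 3.
  Consistency check: S_2/S_1 = 3·10 = 30 ≡ 8 = α_err ✓ (single-error assumption holds).
Step 4: error magnitude e = S_0/v_3 = S_0·∏_{j≠3}(α_3 − α_j) = 4·6 = 24 ≡ 2 (mod 11).
Step 5: correct position 3: c_3 = r_3 − e = 2 − 2 ≡ 0 (mod 11). Hence c = [9, 4, 0, 3, 10].
  Check: interpolating c through the α_i gives m(x) = 2 + 8·x (degree < 2) with m(α_i) = c_i for every i, so c is indeed a codeword.


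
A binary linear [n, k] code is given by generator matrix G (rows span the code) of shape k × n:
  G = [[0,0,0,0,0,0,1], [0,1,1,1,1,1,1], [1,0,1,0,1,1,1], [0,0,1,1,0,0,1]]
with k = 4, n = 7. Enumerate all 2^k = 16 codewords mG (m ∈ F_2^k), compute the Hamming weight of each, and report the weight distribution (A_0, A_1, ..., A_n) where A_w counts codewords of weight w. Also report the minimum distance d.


Weight distribution: A_0 = 1, A_1 = 1, A_2 = 1, A_3 = 4, A_4 = 5, A_5 = 3, A_6 = 1. Minimum distance d = 1.

Enumerate all 2^4 = 16 messages m ∈ F_2^4.
For each, compute codeword c = mG in F_2^7, then tally its weight.
  m = 0000 → c = 0000000, weight = 0.
  m = 1000 → c = 0000001, weight = 1.
  m = 0100 → c = 0111111, weight = 6.
  m = 1100 → c = 0111110, weight = 5.
  m = 0010 → c = 1010111, weight = 5.
  m = 1010 → c = 1010110, weight = 4.
  m = 0110 → c = 1101000, weight = 3.
  m = 1110 → c = 1101001, weight = 4.
  m = 0001 → c = 0011001, weight = 3.
  m = 1001 → c = 0011000, weight = 2.
  m = 0101 → c = 0100110, weight = 3.
  m = 1101 → c = 0100111, weight = 4.
  m = 0011 → c = 1001110, weight = 4.
  m = 1011 → c = 1001111, weight = 5.
  m = 0111 → c = 1110001, weight = 4.
  m = 1111 → c = 1110000, weight = 3.
Tally weights:
  weight 0: 1 codewords.
  weight 1: 1 codewords.
  weight 2: 1 codewords.
  weight 3: 4 codewords.
  weight 4: 5 codewords.
  weight 5: 3 codewords.
  weight 6: 1 codewords.
Minimum distance d = smallest w > 0 with A_w > 0 = 1.
Sanity: Σ A_w = 16 = 2^4 = 16 ✓.


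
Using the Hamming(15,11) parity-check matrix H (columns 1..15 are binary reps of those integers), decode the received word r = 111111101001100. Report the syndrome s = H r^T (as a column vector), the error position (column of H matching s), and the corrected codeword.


s = (1, 0, 0, 0)^T, error position = 8, corrected codeword c = 111111111001100

Compute s = H r^T mod 2 one row at a time:
  s_1 = 0 + 1 + 0 + 0 + 1 + 1 + 0 + 0 = 3 ≡ 1 (mod 2).
  s_2 = 1 + 1 + 1 + 1 + 1 + 1 + 0 + 0 = 6 ≡ 0 (mod 2).
  s_3 = 1 + 1 + 1 + 1 + 0 + 0 + 0 + 0 = 4 ≡ 0 (mod 2).
  s_4 = 1 + 1 + 1 + 1 + 1 + 0 + 1 + 0 = 6 ≡ 0 (mod 2).
s = (1, 0, 0, 0)^T — this equals column 8 of H (binary 1000), so error is at position 8.
Correct: flip bit 8 of r = 111111101001100 to get c = 111111111001100.


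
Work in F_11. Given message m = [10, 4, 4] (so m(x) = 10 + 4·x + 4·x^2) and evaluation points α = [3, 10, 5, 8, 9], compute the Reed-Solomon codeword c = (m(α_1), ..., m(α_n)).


c = [3, 10, 9, 1, 7]

Message polynomial: m(x) = 10 + 4·x + 4·x^2 (mod 11).
For each evaluation point α_i, compute m(α_i) mod 11:
  α_1 = 3: Horner steps 4 → 5 → 3, so m(3) = 3.
  α_2 = 10: Horner steps 4 → 0 → 10, so m(10) = 10.
  α_3 = 5: Horner steps 4 → 2 → 9, so m(5) = 9.
  α_4 = 8: Horner steps 4 → 3 → 1, so m(8) = 1.
  α_5 = 9: Horner steps 4 → 7 → 7, so m(9) = 7.
Codeword c = [3, 10, 9, 1, 7] ∈ F_11^5.


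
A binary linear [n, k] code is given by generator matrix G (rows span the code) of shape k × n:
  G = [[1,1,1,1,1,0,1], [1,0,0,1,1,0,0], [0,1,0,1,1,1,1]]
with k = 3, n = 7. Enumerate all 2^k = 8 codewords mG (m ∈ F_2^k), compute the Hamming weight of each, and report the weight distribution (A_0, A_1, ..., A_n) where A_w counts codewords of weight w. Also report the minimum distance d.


Weight distribution: A_0 = 1, A_3 = 3, A_4 = 2, A_5 = 1, A_6 = 1. Minimum distance d = 3.

Enumerate all 2^3 = 8 messages m ∈ F_2^3.
For each, compute codeword c = mG in F_2^7, then tally its weight.
  m = 000 → c = 0000000, weight = 0.
  m = 100 → c = 1111101, weight = 6.
  m = 010 → c = 1001100, weight = 3.
  m = 110 → c = 0110001, weight = 3.
  m = 001 → c = 0101111, weight = 5.
  m = 101 → c = 1010010, weight = 3.
  m = 011 → c = 1100011, weight = 4.
  m = 111 → c = 0011110, weight = 4.
Tally weights:
  weight 0: 1 codewords.
  weight 3: 3 codewords.
  weight 4: 2 codewords.
  weight 5: 1 codewords.
  weight 6: 1 codewords.
Minimum distance d = smallest w > 0 with A_w > 0 = 3.
Sanity: Σ A_w = 8 = 2^3 = 8 ✓.


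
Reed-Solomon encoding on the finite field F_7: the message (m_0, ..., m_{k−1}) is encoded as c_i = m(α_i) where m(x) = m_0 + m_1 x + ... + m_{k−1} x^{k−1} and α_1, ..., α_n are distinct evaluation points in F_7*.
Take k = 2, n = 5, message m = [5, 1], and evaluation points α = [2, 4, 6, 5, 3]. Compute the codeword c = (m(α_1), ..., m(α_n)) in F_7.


c = [0, 2, 4, 3, 1]

Message polynomial: m(x) = 5 + 1·x (mod 7).
For each evaluation point α_i, compute m(α_i) mod 7:
  α_1 = 2: Horner steps 1 → 0, so m(2) = 0.
  α_2 = 4: Horner steps 1 → 2, so m(4) = 2.
  α_3 = 6: Horner steps 1 → 4, so m(6) = 4.
  α_4 = 5: Horner steps 1 → 3, so m(5) = 3.
  α_5 = 3: Horner steps 1 → 1, so m(3) = 1.
Codeword c = [0, 2, 4, 3, 1] ∈ F_7^5.


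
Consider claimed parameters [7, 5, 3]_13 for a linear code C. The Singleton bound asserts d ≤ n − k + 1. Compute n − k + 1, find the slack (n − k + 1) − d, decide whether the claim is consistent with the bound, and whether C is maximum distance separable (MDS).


Singleton RHS = n − k + 1 = 3, slack = 0, bound satisfied, MDS.

Singleton bound: d ≤ n − k + 1.
Here n = 7, k = 5, so n − k + 1 = 3.
Given d = 3, check d ≤ 3: YES.
Slack = (n − k + 1) − d = 0.
The code is MDS (slack = 0).
Description: the claimed parameters are [7, 5, 3]_13; such a code would be MDS (meets Singleton bound).


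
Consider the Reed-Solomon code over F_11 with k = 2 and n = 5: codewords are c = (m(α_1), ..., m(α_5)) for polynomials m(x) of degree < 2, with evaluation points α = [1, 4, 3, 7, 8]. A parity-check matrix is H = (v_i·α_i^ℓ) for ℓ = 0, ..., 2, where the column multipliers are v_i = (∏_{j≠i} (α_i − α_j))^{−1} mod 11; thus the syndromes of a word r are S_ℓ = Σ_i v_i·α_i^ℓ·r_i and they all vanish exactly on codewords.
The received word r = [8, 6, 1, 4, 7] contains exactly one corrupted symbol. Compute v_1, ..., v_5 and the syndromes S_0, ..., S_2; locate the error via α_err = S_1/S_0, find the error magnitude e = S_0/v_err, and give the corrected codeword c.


S = (5, 4, 1), error at position 3, error magnitude e = 9, c = [8, 6, 3, 4, 7].

Step 1: column multipliers v_i = (∏_{j≠i}(α_i − α_j))^{−1} mod 11.
  i = 1 (α = 1): (1−4)(1−3)(1−7)(1−8) = (−3)·(−2)·(−6)·(−7) = 252 ≡ 10, so v_1 = 10^{−1} = 10 (mod 11).
  i = 2 (α = 4): (4−1)(4−3)(4−7)(4−8) = 3·1·(−3)·(−4) = 36 ≡ 3, so v_2 = 3^{−1} = 4 (mod 11).
  i = 3 (α = 3): (3−1)(3−4)(3−7)(3−8) = 2·(−1)·(−4)·(−5) = −40 ≡ 4, so v_3 = 4^{−1} = 3 (mod 11).
  i = 4 (α = 7): (7−1)(7−4)(7−3)(7−8) = 6·3·4·(−1) = −72 ≡ 5, so v_4 = 5^{−1} = 9 (mod 11).
  i = 5 (α = 8): (8−1)(8−4)(8−3)(8−7) = 7·4·5·1 = 140 ≡ 8, so v_5 = 8^{−1} = 7 (mod 11).
  v = [10, 4, 3, 9, 7].
Step 2: syndromes of r = [8, 6, 1, 4, 7] (all sums mod 11).
  S_0 = Σ v_i r_i = 10·8 + 4·6 + 3·1 + 9·4 + 7·7 = 192 ≡ 5.
  S_1 = Σ v_i α_i r_i = 10·1·8 + 4·4·6 + 3·3·1 + 9·7·4 + 7·8·7 = 829 ≡ 4.
  α_i^2 mod 11 = [1, 5, 9, 5, 9].
  S_2 = Σ v_i α_i^2 r_i = 10·1·8 + 4·5·6 + 3·9·1 + 9·5·4 + 7·9·7 = 848 ≡ 1.
  S = (5, 4, 1) ≠ 0, so r is not a codeword (an error is present).
Step 3: locate the error. For a single error e at position i, S_ℓ = v_i·e·α_i^ℓ, so α_err = S_1/S_0.
  S_0^{−1} = 5^{−1} = 9 (mod 11), so α_err = 4·9 = 36 ≡ 3 = α_3. Error position i = 3.
  Consistency check: S_2/S_1 = 1·3 = 3 ≡ 3 = α_err ✓ (single-error assumption holds).
Step 4: error magnitude e = S_0/v_3 = S_0·∏_{j≠3}(α_3 − α_j) = 5·4 = 20 ≡ 9 (mod 11).
Step 5: correct position 3: c_3 = r_3 − e = 1 − 9 ≡ 3 (mod 11). Hence c = [8, 6, 3, 4, 7].
  Check: interpolating c through the α_i gives m(x) = 5 + 3·x (degree < 2) with m(α_i) = c_i for every i, so c is indeed a codeword.


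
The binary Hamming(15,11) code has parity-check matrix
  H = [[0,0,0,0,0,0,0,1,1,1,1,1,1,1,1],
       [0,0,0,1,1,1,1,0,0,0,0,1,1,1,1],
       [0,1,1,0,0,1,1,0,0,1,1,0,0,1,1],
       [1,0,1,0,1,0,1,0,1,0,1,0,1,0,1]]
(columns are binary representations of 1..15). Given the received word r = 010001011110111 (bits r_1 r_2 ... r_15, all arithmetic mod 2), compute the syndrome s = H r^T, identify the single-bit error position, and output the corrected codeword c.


s = (1, 0, 0, 0)^T, error position = 8, corrected codeword c = 010001001110111

Compute s = H r^T mod 2 one row at a time:
  s_1 = 1 + 1 + 1 + 1 + 0 + 1 + 1 + 1 = 7 ≡ 1 (mod 2).
  s_2 = 0 + 0 + 1 + 0 + 0 + 1 + 1 + 1 = 4 ≡ 0 (mod 2).
  s_3 = 1 + 0 + 1 + 0 + 1 + 1 + 1 + 1 = 6 ≡ 0 (mod 2).
  s_4 = 0 + 0 + 0 + 0 + 1 + 1 + 1 + 1 = 4 ≡ 0 (mod 2).
s = (1, 0, 0, 0)^T — this equals column 8 of H (binary 1000), so error is at position 8.
Correct: flip bit 8 of r = 010001011110111 to get c = 010001001110111.


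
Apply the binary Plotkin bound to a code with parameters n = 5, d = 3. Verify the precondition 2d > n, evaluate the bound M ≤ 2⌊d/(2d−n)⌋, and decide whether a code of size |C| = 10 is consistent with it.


Plotkin bound M ≤ 6; given |C| = 10 > bound (violated).

Check applicability: 2d = 6, n = 5.
2d − n = 1 > 0, so Plotkin applies.
Compute d/(2d−n) = 3/1 ≈ 3.0000.
⌊d/(2d−n)⌋ = 3.
Plotkin bound: M ≤ 2·3 = 6.
Given |C| = 10, check: VIOLATED.
This |C| is above the Plotkin bound, so no binary code with n = 5, d = 3 and 10 codewords exists.


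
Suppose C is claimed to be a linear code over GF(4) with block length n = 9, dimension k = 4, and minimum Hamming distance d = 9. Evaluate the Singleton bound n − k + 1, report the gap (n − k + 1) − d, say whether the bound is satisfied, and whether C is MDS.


Singleton RHS = n − k + 1 = 6, slack = -3, bound violated (no such code; not MDS).

Singleton bound: d ≤ n − k + 1.
Here n = 9, k = 4, so n − k + 1 = 6.
Given d = 9, check d ≤ 6: NO.
Slack = (n − k + 1) − d = -3.
The slack is negative: d = 9 exceeds n − k + 1 = 6 by 3, so the Singleton bound is violated and no linear [9, 4, 9]_4 code can exist. In particular it is not MDS (MDS requires d = n − k + 1 exactly).
Description: the claimed parameters are [9, 4, 9]_4; such a code would be impossible (violates the Singleton bound).


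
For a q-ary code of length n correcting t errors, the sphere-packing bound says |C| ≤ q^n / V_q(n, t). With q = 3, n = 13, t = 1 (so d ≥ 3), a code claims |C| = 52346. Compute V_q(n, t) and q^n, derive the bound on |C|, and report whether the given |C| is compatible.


V_q(n, t) = 27, q^n = 1594323, Hamming bound = 59049, |C| = 52346 ≤ bound (satisfied).

Step 1: Compute V_q(n, t) = Σ_{j=0}^1 C(n, j) (q−1)^j.
  j = 0: C(13,0)·(2)^0 = 1·1 = 1.
  j = 1: C(13,1)·(2)^1 = 13·2 = 26.
  V_q(n, t) = 1 + 26 = 27.
Step 2: q^n = 3^13 = 1594323.
Step 3: Hamming bound ⌊q^n / V_q(n,t)⌋ = ⌊1594323/27⌋ = 59049.
Step 4: Compare |C| = 52346 to 59049: satisfied.
The claimed |C| lies below the Hamming bound.


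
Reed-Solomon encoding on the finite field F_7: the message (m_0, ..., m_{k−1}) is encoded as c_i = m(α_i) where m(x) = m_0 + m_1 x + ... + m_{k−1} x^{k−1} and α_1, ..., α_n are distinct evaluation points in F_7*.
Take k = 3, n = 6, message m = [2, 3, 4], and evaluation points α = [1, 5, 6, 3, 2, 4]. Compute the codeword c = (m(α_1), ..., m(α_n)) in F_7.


c = [2, 5, 3, 5, 3, 1]

Message polynomial: m(x) = 2 + 3·x + 4·x^2 (mod 7).
For each evaluation point α_i, compute m(α_i) mod 7:
  α_1 = 1: Horner steps 4 → 0 → 2, so m(1) = 2.
  α_2 = 5: Horner steps 4 → 2 → 5, so m(5) = 5.
  α_3 = 6: Horner steps 4 → 6 → 3, so m(6) = 3.
  α_4 = 3: Horner steps 4 → 1 → 5, so m(3) = 5.
  α_5 = 2: Horner steps 4 → 4 → 3, so m(2) = 3.
  α_6 = 4: Horner steps 4 → 5 → 1, so m(4) = 1.
Codeword c = [2, 5, 3, 5, 3, 1] ∈ F_7^6.


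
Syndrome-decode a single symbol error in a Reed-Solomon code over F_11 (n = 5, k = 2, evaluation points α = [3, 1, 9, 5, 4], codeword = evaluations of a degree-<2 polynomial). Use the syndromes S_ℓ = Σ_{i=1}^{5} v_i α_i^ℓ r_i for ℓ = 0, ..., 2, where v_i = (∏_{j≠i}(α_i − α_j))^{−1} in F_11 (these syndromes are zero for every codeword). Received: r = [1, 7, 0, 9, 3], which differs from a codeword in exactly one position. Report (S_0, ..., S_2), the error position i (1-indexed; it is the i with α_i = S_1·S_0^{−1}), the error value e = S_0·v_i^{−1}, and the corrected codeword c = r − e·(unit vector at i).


S = (9, 5, 4), error at position 1, error magnitude e = 4, c = [8, 7, 0, 9, 3].

Step 1: column multipliers v_i = (∏_{j≠i}(α_i − α_j))^{−1} mod 11.
  i = 1 (α = 3): (3−1)(3−9)(3−5)(3−4) = 2·(−6)·(−2)·(−1) = −24 ≡ 9, so v_1 = 9^{−1} = 5 (mod 11).
  i = 2 (α = 1): (1−3)(1−9)(1−5)(1−4) = (−2)·(−8)·(−4)·(−3) = 192 ≡ 5, so v_2 = 5^{−1} = 9 (mod 11).
  i = 3 (α = 9): (9−3)(9−1)(9−5)(9−4) = 6·8·4·5 = 960 ≡ 3, so v_3 = 3^{−1} = 4 (mod 11).
  i = 4 (α = 5): (5−3)(5−1)(5−9)(5−4) = 2·4·(−4)·1 = −32 ≡ 1, so v_4 = 1^{−1} = 1 (mod 11).
  i = 5 (α = 4): (4−3)(4−1)(4−9)(4−5) = 1·3·(−5)·(−1) = 15 ≡ 4, so v_5 = 4^{−1} = 3 (mod 11).
  v = [5, 9, 4, 1, 3].
Step 2: syndromes of r = [1, 7, 0, 9, 3] (all sums mod 11).
  S_0 = Σ v_i r_i = 5·1 + 9·7 + 4·0 + 1·9 + 3·3 = 86 ≡ 9.
  S_1 = Σ v_i α_i r_i = 5·3·1 + 9·1·7 + 4·9·0 + 1·5·9 + 3·4·3 = 159 ≡ 5.
  α_i^2 mod 11 = [9, 1, 4, 3, 5].
  S_2 = Σ v_i α_i^2 r_i = 5·9·1 + 9·1·7 + 4·4·0 + 1·3·9 + 3·5·3 = 180 ≡ 4.
  S = (9, 5, 4) ≠ 0, so r is not a codeword (an error is present).
Step 3: locate the error. For a single error e at position i, S_ℓ = v_i·e·α_i^ℓ, so α_err = S_1/S_0.
  S_0^{−1} = 9^{−1} = 5 (mod 11), so α_err = 5·5 = 25 ≡ 3 = α_1. Error position i = 1.
  Consistency check: S_2/S_1 = 4·9 = 36 ≡ 3 = α_err ✓ (single-error assumption holds).
Step 4: error magnitude e = S_0/v_1 = S_0·∏_{j≠1}(α_1 − α_j) = 9·9 = 81 ≡ 4 (mod 11).
Step 5: correct position 1: c_1 = r_1 − e = 1 − 4 ≡ 8 (mod 11). Hence c = [8, 7, 0, 9, 3].
  Check: interpolating c through the α_i gives m(x) = 1 + 6·x (degree < 2) with m(α_i) = c_i for every i, so c is indeed a codeword.


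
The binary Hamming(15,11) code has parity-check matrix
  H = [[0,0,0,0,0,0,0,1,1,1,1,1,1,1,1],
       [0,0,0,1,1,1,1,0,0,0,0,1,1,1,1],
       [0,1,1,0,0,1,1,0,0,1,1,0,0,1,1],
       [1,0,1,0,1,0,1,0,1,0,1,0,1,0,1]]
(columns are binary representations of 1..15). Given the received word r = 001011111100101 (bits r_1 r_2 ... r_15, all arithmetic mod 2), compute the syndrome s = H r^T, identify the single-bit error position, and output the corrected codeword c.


s = (1, 1, 1, 0)^T, error position = 14, corrected codeword c = 001011111100111

Compute s = H r^T mod 2 one row at a time:
  s_1 = 1 + 1 + 1 + 0 + 0 + 1 + 0 + 1 = 5 ≡ 1 (mod 2).
  s_2 = 0 + 1 + 1 + 1 + 0 + 1 + 0 + 1 = 5 ≡ 1 (mod 2).
  s_3 = 0 + 1 + 1 + 1 + 1 + 0 + 0 + 1 = 5 ≡ 1 (mod 2).
  s_4 = 0 + 1 + 1 + 1 + 1 + 0 + 1 + 1 = 6 ≡ 0 (mod 2).
s = (1, 1, 1, 0)^T — this equals column 14 of H (binary 1110), so error is at position 14.
Correct: flip bit 14 of r = 001011111100101 to get c = 001011111100111.


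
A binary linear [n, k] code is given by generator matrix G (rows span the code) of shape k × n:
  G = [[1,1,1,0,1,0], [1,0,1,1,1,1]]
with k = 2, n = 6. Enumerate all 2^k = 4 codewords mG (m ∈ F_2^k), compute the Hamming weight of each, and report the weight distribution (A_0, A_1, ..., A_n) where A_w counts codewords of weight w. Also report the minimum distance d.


Weight distribution: A_0 = 1, A_3 = 1, A_4 = 1, A_5 = 1. Minimum distance d = 3.

Enumerate all 2^2 = 4 messages m ∈ F_2^2.
For each, compute codeword c = mG in F_2^6, then tally its weight.
  m = 00 → c = 000000, weight = 0.
  m = 10 → c = 111010, weight = 4.
  m = 01 → c = 101111, weight = 5.
  m = 11 → c = 010101, weight = 3.
Tally weights:
  weight 0: 1 codewords.
  weight 3: 1 codewords.
  weight 4: 1 codewords.
  weight 5: 1 codewords.
Minimum distance d = smallest w > 0 with A_w > 0 = 3.
Sanity: Σ A_w = 4 = 2^2 = 4 ✓.


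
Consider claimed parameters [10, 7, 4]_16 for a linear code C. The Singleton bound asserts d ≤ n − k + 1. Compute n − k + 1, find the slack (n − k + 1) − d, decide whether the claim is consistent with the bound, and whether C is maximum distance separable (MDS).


Singleton RHS = n − k + 1 = 4, slack = 0, bound satisfied, MDS.

Singleton bound: d ≤ n − k + 1.
Here n = 10, k = 7, so n − k + 1 = 4.
Given d = 4, check d ≤ 4: YES.
Slack = (n − k + 1) − d = 0.
The code is MDS (slack = 0).
Description: the claimed parameters are [10, 7, 4]_16; such a code would be MDS (meets Singleton bound).


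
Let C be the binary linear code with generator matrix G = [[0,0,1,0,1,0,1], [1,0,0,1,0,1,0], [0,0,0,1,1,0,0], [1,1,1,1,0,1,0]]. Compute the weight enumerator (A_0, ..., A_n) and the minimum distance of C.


Weight distribution: A_0 = 1, A_2 = 2, A_3 = 6, A_4 = 3, A_5 = 2, A_6 = 2. Minimum distance d = 2.

Enumerate all 2^4 = 16 messages m ∈ F_2^4.
For each, compute codeword c = mG in F_2^7, then tally its weight.
  m = 0000 → c = 0000000, weight = 0.
  m = 1000 → c = 0010101, weight = 3.
  m = 0100 → c = 1001010, weight = 3.
  m = 1100 → c = 1011111, weight = 6.
  m = 0010 → c = 0001100, weight = 2.
  m = 1010 → c = 0011001, weight = 3.
  m = 0110 → c = 1000110, weight = 3.
  m = 1110 → c = 1010011, weight = 4.
  m = 0001 → c = 1111010, weight = 5.
  m = 1001 → c = 1101111, weight = 6.
  m = 0101 → c = 0110000, weight = 2.
  m = 1101 → c = 0100101, weight = 3.
  m = 0011 → c = 1110110, weight = 5.
  m = 1011 → c = 1100011, weight = 4.
  m = 0111 → c = 0111100, weight = 4.
  m = 1111 → c = 0101001, weight = 3.
Tally weights:
  weight 0: 1 codewords.
  weight 2: 2 codewords.
  weight 3: 6 codewords.
  weight 4: 3 codewords.
  weight 5: 2 codewords.
  weight 6: 2 codewords.
Minimum distance d = smallest w > 0 with A_w > 0 = 2.
Sanity: Σ A_w = 16 = 2^4 = 16 ✓.


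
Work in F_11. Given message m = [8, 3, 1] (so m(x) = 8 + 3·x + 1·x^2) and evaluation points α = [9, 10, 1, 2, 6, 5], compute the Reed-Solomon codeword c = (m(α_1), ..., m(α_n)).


c = [6, 6, 1, 7, 7, 4]

Message polynomial: m(x) = 8 + 3·x + 1·x^2 (mod 11).
For each evaluation point α_i, compute m(α_i) mod 11:
  α_1 = 9: Horner steps 1 → 1 → 6, so m(9) = 6.
  α_2 = 10: Horner steps 1 → 2 → 6, so m(10) = 6.
  α_3 = 1: Horner steps 1 → 4 → 1, so m(1) = 1.
  α_4 = 2: Horner steps 1 → 5 → 7, so m(2) = 7.
  α_5 = 6: Horner steps 1 → 9 → 7, so m(6) = 7.
  α_6 = 5: Horner steps 1 → 8 → 4, so m(5) = 4.
Codeword c = [6, 6, 1, 7, 7, 4] ∈ F_11^6.


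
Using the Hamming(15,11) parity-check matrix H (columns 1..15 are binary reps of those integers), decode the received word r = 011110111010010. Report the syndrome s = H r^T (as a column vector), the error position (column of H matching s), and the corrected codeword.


s = (0, 0, 1, 1)^T, error position = 3, corrected codeword c = 010110111010010

Compute s = H r^T mod 2 one row at a time:
  s_1 = 1 + 1 + 0 + 1 + 0 + 0 + 1 + 0 = 4 ≡ 0 (mod 2).
  s_2 = 1 + 1 + 0 + 1 + 0 + 0 + 1 + 0 = 4 ≡ 0 (mod 2).
  s_3 = 1 + 1 + 0 + 1 + 0 + 1 + 1 + 0 = 5 ≡ 1 (mod 2).
  s_4 = 0 + 1 + 1 + 1 + 1 + 1 + 0 + 0 = 5 ≡ 1 (mod 2).
s = (0, 0, 1, 1)^T — this equals column 3 of H (binary 0011), so error is at position 3.
Correct: flip bit 3 of r = 011110111010010 to get c = 010110111010010.


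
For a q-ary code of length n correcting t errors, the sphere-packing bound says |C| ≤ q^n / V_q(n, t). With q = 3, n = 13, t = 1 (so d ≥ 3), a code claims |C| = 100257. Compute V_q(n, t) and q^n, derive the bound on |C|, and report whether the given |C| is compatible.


V_q(n, t) = 27, q^n = 1594323, Hamming bound = 59049, |C| = 100257 > bound (violated).

Step 1: Compute V_q(n, t) = Σ_{j=0}^1 C(n, j) (q−1)^j.
  j = 0: C(13,0)·(2)^0 = 1·1 = 1.
  j = 1: C(13,1)·(2)^1 = 13·2 = 26.
  V_q(n, t) = 1 + 26 = 27.
Step 2: q^n = 3^13 = 1594323.
Step 3: Hamming bound ⌊q^n / V_q(n,t)⌋ = ⌊1594323/27⌋ = 59049.
Step 4: Compare |C| = 100257 to 59049: violated.
The claimed |C| lies above the Hamming bound, so no 3-ary code of length 13 with d ≥ 3 can have 100257 codewords.


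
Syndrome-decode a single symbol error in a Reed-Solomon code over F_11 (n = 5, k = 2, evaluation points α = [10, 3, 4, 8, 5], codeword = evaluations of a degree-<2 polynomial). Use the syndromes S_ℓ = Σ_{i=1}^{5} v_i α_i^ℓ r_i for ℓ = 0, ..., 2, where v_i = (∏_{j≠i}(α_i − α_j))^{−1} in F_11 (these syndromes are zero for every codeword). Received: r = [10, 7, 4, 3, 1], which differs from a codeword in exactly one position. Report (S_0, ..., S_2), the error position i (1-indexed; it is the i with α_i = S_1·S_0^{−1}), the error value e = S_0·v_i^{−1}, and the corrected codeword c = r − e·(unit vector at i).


S = (1, 10, 1), error at position 1, error magnitude e = 2, c = [8, 7, 4, 3, 1].

Step 1: column multipliers v_i = (∏_{j≠i}(α_i − α_j))^{−1} mod 11.
  i = 1 (α = 10): (10−3)(10−4)(10−8)(10−5) = 7·6·2·5 = 420 ≡ 2, so v_1 = 2^{−1} = 6 (mod 11).
  i = 2 (α = 3): (3−10)(3−4)(3−8)(3−5) = (−7)·(−1)·(−5)·(−2) = 70 ≡ 4, so v_2 = 4^{−1} = 3 (mod 11).
  i = 3 (α = 4): (4−10)(4−3)(4−8)(4−5) = (−6)·1·(−4)·(−1) = −24 ≡ 9, so v_3 = 9^{−1} = 5 (mod 11).
  i = 4 (α = 8): (8−10)(8−3)(8−4)(8−5) = (−2)·5·4·3 = −120 ≡ 1, so v_4 = 1^{−1} = 1 (mod 11).
  i = 5 (α = 5): (5−10)(5−3)(5−4)(5−8) = (−5)·2·1·(−3) = 30 ≡ 8, so v_5 = 8^{−1} = 7 (mod 11).
  v = [6, 3, 5, 1, 7].
Step 2: syndromes of r = [10, 7, 4, 3, 1] (all sums mod 11).
  S_0 = Σ v_i r_i = 6·10 + 3·7 + 5·4 + 1·3 + 7·1 = 111 ≡ 1.
  S_1 = Σ v_i α_i r_i = 6·10·10 + 3·3·7 + 5·4·4 + 1·8·3 + 7·5·1 = 802 ≡ 10.
  α_i^2 mod 11 = [1, 9, 5, 9, 3].
  S_2 = Σ v_i α_i^2 r_i = 6·1·10 + 3·9·7 + 5·5·4 + 1·9·3 + 7·3·1 = 397 ≡ 1.
  S = (1, 10, 1) ≠ 0, so r is not a codeword (an error is present).
Step 3: locate the error. For a single error e at position i, S_ℓ = v_i·e·α_i^ℓ, so α_err = S_1/S_0.
  S_0^{−1} = 1^{−1} = 1 (mod 11), so α_err = 10·1 = 10 ≡ 10 = α_1. Error position i = 1.
  Consistency check: S_2/S_1 = 1·10 = 10 ≡ 10 = α_err ✓ (single-error assumption holds).
Step 4: error magnitude e = S_0/v_1 = S_0·∏_{j≠1}(α_1 − α_j) = 1·2 = 2 ≡ 2 (mod 11).
Step 5: correct position 1: c_1 = r_1 − e = 10 − 2 ≡ 8 (mod 11). Hence c = [8, 7, 4, 3, 1].
  Check: interpolating c through the α_i gives m(x) = 5 + 8·x (degree < 2) with m(α_i) = c_i for every i, so c is indeed a codeword.


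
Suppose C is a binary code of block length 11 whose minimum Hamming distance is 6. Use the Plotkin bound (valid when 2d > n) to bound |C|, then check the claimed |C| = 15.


Plotkin bound M ≤ 12; given |C| = 15 > bound (violated).

Check applicability: 2d = 12, n = 11.
2d − n = 1 > 0, so Plotkin applies.
Compute d/(2d−n) = 6/1 ≈ 6.0000.
⌊d/(2d−n)⌋ = 6.
Plotkin bound: M ≤ 2·6 = 12.
Given |C| = 15, check: VIOLATED.
This |C| is above the Plotkin bound, so no binary code with n = 11, d = 6 and 15 codewords exists.


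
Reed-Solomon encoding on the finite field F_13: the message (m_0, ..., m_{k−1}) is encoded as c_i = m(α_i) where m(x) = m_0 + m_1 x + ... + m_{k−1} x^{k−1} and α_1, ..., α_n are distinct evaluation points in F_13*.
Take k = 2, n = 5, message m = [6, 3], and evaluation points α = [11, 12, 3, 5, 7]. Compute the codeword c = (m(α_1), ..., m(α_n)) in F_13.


c = [0, 3, 2, 8, 1]

Message polynomial: m(x) = 6 + 3·x (mod 13).
For each evaluation point α_i, compute m(α_i) mod 13:
  α_1 = 11: Horner steps 3 → 0, so m(11) = 0.
  α_2 = 12: Horner steps 3 → 3, so m(12) = 3.
  α_3 = 3: Horner steps 3 → 2, so m(3) = 2.
  α_4 = 5: Horner steps 3 → 8, so m(5) = 8.
  α_5 = 7: Horner steps 3 → 1, so m(7) = 1.
Codeword c = [0, 3, 2, 8, 1] ∈ F_13^5.


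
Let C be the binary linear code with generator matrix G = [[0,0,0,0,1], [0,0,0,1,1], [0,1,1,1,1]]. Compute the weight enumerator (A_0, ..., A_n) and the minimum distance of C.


Weight distribution: A_0 = 1, A_1 = 2, A_2 = 2, A_3 = 2, A_4 = 1. Minimum distance d = 1.

Enumerate all 2^3 = 8 messages m ∈ F_2^3.
For each, compute codeword c = mG in F_2^5, then tally its weight.
  m = 000 → c = 00000, weight = 0.
  m = 100 → c = 00001, weight = 1.
  m = 010 → c = 00011, weight = 2.
  m = 110 → c = 00010, weight = 1.
  m = 001 → c = 01111, weight = 4.
  m = 101 → c = 01110, weight = 3.
  m = 011 → c = 01100, weight = 2.
  m = 111 → c = 01101, weight = 3.
Tally weights:
  weight 0: 1 codewords.
  weight 1: 2 codewords.
  weight 2: 2 codewords.
  weight 3: 2 codewords.
  weight 4: 1 codewords.
Minimum distance d = smallest w > 0 with A_w > 0 = 1.
Sanity: Σ A_w = 8 = 2^3 = 8 ✓.
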